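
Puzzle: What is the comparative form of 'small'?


Apply comparative formation (add -er): 'small' -> 'smaller'.

smaller


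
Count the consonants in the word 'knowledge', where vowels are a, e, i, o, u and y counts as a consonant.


Consonants in 'knowledge': k, n, w, l, d, g = 6 consonants.

6


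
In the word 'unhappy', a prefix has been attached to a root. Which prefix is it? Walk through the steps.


The word 'unhappy' = 'un' (prefix) + 'happy' (root). The prefix is 'un'.

un


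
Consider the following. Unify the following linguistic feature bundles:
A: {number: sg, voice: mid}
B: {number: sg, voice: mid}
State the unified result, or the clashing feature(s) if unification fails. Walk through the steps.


Compare features:
number: A=sg vs B=sg -> unified: sg
voice: A=mid vs B=mid -> unified: mid
No clashes found.

Unified: {number: sg, voice: mid}


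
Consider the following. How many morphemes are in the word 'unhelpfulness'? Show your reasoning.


Decomposition: un- (prefix) + help (root) + -ful (suffix) + -ness (suffix) = 4 morpheme(s)

4 morphemes


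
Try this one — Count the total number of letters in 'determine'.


Spell out 'determine' and number each letter: d(1), e(2), t(3), e(4), r(5), m(6), i(7), n(8), e(9). Total: 9 letters.

9


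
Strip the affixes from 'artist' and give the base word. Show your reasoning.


Remove suffix '-ist' from 'artist' to get root 'art'.

art


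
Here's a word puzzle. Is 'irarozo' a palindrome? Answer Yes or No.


Forward: 'irarozo'
Reversed: 'ozorari'
They differ.

No


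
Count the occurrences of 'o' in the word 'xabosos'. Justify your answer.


Letter 'o' in 'xabosos': found at position(s) 4, 6 = 2 occurrence(s).

2


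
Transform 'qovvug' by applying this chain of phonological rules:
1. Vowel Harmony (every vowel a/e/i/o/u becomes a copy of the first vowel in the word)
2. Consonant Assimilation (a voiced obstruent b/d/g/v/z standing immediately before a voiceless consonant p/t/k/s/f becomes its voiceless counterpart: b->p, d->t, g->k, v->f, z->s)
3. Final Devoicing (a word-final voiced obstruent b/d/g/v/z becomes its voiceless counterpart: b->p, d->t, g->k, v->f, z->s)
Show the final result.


Starting form: 'qovvug'
Rule 1: Vowel Harmony: all vowels become 'o' (matching first vowel). 'qovvug' -> 'qovvog'
Rule 2: Consonant Assimilation: no voiced obstruent (b/d/g/v/z) stands immediately before a voiceless consonant (p/t/k/s/f). No change.
Rule 3: Final Devoicing: word-final voiced obstruent 'g' becomes voiceless 'k'. 'qovvog' -> 'qovvok'
Final form: 'qovvok'

qovvok


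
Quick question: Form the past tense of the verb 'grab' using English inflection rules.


Apply rule: Double final consonant and add -ed. 'grab' becomes 'grabbed'.

grabbed


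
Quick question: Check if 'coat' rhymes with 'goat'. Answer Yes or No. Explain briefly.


Rime (stressed vowel + following sounds) of 'coat': -oat = /oʊt/
Rime of 'goat': -oat = /oʊt/
/oʊt/ and /oʊt/ are the same ending sound, so the words rhyme.

Yes


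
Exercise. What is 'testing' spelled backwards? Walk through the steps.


Reverse 'testing' character by character: 'gnitset'.

gnitset


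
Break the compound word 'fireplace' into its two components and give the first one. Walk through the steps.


Split 'fireplace' into 'fire' + 'place'. The first part is 'fire'.

fire


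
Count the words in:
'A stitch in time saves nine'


Split into words: A | stitch | in | time | saves | nine = 6 words.

6


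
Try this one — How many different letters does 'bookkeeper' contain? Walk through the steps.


Unique letters in 'bookkeeper': {b, e, k, o, p, r} = 6 distinct letters.

6


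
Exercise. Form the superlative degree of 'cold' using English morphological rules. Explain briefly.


Apply superlative formation (add -est): 'cold' -> 'coldest'.

coldest


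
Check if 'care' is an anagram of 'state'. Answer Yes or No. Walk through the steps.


Sorted letters of 'care': 'acer'
Sorted letters of 'state': 'aestt'
They do not match.

No


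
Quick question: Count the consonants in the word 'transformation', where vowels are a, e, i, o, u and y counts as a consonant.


Consonants in 'transformation': t, r, n, s, f, r, m, t, n = 9 consonants.

9


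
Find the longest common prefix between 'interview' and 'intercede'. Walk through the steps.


Compare from the start: 5 characters match: 'inter'. Mismatch at position 6: 'v' vs 'c'.

inter


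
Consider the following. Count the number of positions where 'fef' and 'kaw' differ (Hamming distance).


Alignment:
Position 1: 'f' vs 'k' = DIFFER
Position 2: 'e' vs 'a' = DIFFER
Position 3: 'f' vs 'w' = DIFFER
Total differences: 3

3


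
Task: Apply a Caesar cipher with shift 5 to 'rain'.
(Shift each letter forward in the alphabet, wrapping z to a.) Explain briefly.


Shift each letter by 5: r -> w, a -> f, i -> n, n -> s. Result: 'wfns'.

wfns


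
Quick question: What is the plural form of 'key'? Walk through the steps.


Apply rule: Add -s. 'key' becomes 'keys'.

keys


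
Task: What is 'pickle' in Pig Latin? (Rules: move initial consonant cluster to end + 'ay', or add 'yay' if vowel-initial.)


'pickle': move consonant cluster 'p' to end and add 'ay': 'icklepay'.

icklepay


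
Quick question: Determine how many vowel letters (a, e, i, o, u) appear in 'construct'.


Vowels in 'construct': o, u = 2 vowels.

2


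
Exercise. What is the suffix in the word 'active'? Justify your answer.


The word 'active' = 'act' (root) + '-ive' (suffix). The suffix is '-ive'.

ive


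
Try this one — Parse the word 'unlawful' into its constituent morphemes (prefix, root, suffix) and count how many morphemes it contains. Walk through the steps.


Step 1: Identify prefix: 'un' (meaning: not/reverse)
Step 2: Identify root: 'law'
Step 3: Identify suffix(es): 'ful'
Decomposition: un- (prefix: not/reverse) + law (root) + -ful (suffix: full of)
Total morphemes: 3

3 morphemes (un- (prefix: not/reverse) + law (root) + -ful (suffix: full of))


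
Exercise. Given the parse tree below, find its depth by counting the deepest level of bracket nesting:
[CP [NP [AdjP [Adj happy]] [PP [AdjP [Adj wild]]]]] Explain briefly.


Count bracket nesting levels:
'[' at pos 0: depth = 1
'[' at pos 4: depth = 2
'[' at pos 8: depth = 3
'[' at pos 14: depth = 4
'[' at pos 27: depth = 3
'[' at pos 31: depth = 4
'[' at pos 37: depth = 5
Maximum depth reached: 5

5


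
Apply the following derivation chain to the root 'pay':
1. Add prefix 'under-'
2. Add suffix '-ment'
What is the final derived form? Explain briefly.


Step 1: Add prefix 'under-' to 'pay' = 'underpay'
Step 2: Add suffix '-ment' to 'underpay' = 'underpayment'

underpayment


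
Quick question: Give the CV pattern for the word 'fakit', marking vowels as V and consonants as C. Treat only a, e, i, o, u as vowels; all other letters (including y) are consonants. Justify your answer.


Letter mapping: f = C, a = V, k = C, i = V, t = C.

CVCVC


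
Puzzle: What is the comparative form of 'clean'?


Apply comparative formation (add -er): 'clean' -> 'cleaner'.

cleaner


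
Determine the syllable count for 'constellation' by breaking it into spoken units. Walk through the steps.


Break 'constellation' into syllables: con-stel-la-tion -> con | stel | la | tion = 4 syllables

4 syllables


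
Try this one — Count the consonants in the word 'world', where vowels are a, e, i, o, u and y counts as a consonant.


Consonants in 'world': w, r, l, d = 4 consonants.

4


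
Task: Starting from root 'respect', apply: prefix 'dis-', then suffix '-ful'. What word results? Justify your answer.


Step 1: Add prefix 'dis-' to 'respect' = 'disrespect'
Step 2: Add suffix '-ful' to 'disrespect' = 'disrespectful'

disrespectful


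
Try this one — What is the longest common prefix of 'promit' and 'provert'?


Compare from the start: 3 characters match: 'pro'. Mismatch at position 4: 'm' vs 'v'.

pro


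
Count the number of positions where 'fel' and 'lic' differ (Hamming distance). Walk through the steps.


Alignment:
Position 1: 'f' vs 'l' = DIFFER
Position 2: 'e' vs 'i' = DIFFER
Position 3: 'l' vs 'c' = DIFFER
Total differences: 3

3


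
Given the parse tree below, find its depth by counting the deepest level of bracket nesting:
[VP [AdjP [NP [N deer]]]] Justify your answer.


Count bracket nesting levels:
'[' at pos 0: depth = 1
'[' at pos 4: depth = 2
'[' at pos 10: depth = 3
'[' at pos 14: depth = 4
Maximum depth reached: 4

4


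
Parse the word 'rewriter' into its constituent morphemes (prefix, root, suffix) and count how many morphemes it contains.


Step 1: Identify prefix: 're' (meaning: again)
Step 2: Identify root: 'write'
Step 3: Identify suffix(es): 'er'
Decomposition: re- (prefix: again) + write (root) + -er (suffix: one who)
Total morphemes: 3

3 morphemes (re- (prefix: again) + write (root) + -er (suffix: one who))


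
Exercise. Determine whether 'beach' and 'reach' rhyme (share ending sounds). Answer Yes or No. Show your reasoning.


Rime (stressed vowel + following sounds) of 'beach': -each = /iːtʃ/
Rime of 'reach': -each = /iːtʃ/
/iːtʃ/ and /iːtʃ/ are the same ending sound, so the words rhyme.

Yes


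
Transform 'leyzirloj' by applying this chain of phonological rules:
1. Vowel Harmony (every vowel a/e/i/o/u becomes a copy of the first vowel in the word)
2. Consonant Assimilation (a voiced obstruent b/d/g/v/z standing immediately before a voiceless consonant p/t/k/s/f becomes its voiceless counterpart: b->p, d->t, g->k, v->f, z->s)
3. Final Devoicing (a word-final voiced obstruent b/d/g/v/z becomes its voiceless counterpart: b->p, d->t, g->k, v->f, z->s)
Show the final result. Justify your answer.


Starting form: 'leyzirloj'
Rule 1: Vowel Harmony: all vowels become 'e' (matching first vowel). 'leyzirloj' -> 'leyzerlej'
Rule 2: Consonant Assimilation: no voiced obstruent (b/d/g/v/z) stands immediately before a voiceless consonant (p/t/k/s/f). No change.
Rule 3: Final Devoicing: final consonant 'j' is not one of the voiced obstruents b/d/g/v/z. No change.
Final form: 'leyzerlej'

leyzerlej


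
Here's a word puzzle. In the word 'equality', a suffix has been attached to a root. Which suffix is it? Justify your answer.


The word 'equality' = 'equal' (root) + '-ity' (suffix). The suffix is '-ity'.

ity


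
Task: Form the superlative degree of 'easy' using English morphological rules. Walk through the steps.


Apply superlative formation (consonant + y: change y to i, add -est): 'easy' -> 'easiest'.

easiest


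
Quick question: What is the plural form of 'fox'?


Apply rule: Add -es (sibilant/fricative ending). 'fox' becomes 'foxes'.

foxes


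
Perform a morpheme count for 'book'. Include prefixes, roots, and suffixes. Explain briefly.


Decomposition: book (free morpheme) = 1 morpheme(s)

1 morphemes


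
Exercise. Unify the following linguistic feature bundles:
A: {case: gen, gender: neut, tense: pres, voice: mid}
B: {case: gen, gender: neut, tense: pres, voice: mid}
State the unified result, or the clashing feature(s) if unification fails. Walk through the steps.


Compare features:
case: A=gen vs B=gen -> unified: gen
gender: A=neut vs B=neut -> unified: neut
tense: A=pres vs B=pres -> unified: pres
voice: A=mid vs B=mid -> unified: mid
No clashes found.

Unified: {case: gen, gender: neut, tense: pres, voice: mid}


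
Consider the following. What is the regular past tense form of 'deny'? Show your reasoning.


Apply rule: Change -y to -ied. 'deny' becomes 'denied'.

denied


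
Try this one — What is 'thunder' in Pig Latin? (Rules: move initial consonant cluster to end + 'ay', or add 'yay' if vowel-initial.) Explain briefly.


'thunder': move consonant cluster 'th' to end and add 'ay': 'underthay'.

underthay


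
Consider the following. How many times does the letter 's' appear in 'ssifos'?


Letter 's' in 'ssifos': found at position(s) 1, 2, 6 = 3 occurrence(s).

3


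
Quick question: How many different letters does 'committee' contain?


Unique letters in 'committee': {c, e, i, m, o, t} = 6 distinct letters.

6


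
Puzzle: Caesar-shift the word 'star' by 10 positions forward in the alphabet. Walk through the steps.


Shift each letter by 10: s -> c, t -> d, a -> k, r -> b. Result: 'cdkb'.

cdkb


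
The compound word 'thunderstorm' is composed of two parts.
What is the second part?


Split 'thunderstorm' into 'thunder' + 'storm'. The second part is 'storm'.

storm


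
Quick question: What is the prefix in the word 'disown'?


The word 'disown' = 'dis' (prefix) + 'own' (root). The prefix is 'dis'.

dis


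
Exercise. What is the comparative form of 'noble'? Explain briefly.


Apply comparative formation (ends in e: add -r): 'noble' -> 'nobler'.

nobler


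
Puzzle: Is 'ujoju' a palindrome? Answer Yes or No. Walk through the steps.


Forward: 'ujoju'
Reversed: 'ujoju'
They are identical.

Yes


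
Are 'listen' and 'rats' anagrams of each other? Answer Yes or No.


Sorted letters of 'listen': 'eilnst'
Sorted letters of 'rats': 'arst'
They do not match.

No


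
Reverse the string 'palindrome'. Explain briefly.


Reverse 'palindrome' character by character: 'emordnilap'.

emordnilap


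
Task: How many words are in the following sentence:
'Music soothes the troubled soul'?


Split into words: Music | soothes | the | troubled | soul = 5 words.

5


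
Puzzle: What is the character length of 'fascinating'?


Spell out 'fascinating' and number each letter: f(1), a(2), s(3), c(4), i(5), n(6), a(7), t(8), i(9), n(10), g(11). Total: 11 letters.

11


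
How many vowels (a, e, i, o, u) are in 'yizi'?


Vowels in 'yizi': i, i = 2 vowels.

2


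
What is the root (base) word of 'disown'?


Remove prefix 'dis' from 'disown' to get root 'own'.

own


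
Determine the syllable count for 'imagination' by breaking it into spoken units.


Break 'imagination' into syllables: i-mag-i-na-tion -> i | mag | i | na | tion = 5 syllables

5 syllables


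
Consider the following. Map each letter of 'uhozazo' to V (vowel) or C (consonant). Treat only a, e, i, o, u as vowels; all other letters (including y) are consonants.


Letter mapping: u = V, h = C, o = V, z = C, a = V, z = C, o = V.

VCVCVCV


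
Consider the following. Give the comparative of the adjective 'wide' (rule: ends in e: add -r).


Apply comparative formation (ends in e: add -r): 'wide' -> 'wider'.

wider


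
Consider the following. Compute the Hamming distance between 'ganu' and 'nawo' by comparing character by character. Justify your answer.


Alignment:
Position 1: 'g' vs 'n' = DIFFER
Position 2: 'a' vs 'a' = match
Position 3: 'n' vs 'w' = DIFFER
Position 4: 'u' vs 'o' = DIFFER
Total differences: 3

3


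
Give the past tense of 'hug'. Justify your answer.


Apply rule: Double final consonant and add -ed. 'hug' becomes 'hugged'.

hugged


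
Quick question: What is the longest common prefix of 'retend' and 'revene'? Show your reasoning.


Compare from the start: 2 characters match: 're'. Mismatch at position 3: 't' vs 'v'.

re


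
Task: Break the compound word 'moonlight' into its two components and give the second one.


Split 'moonlight' into 'moon' + 'light'. The second part is 'light'.

light


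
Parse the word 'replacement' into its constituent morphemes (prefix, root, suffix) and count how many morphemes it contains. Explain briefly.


Step 1: Identify prefix: 're' (meaning: again)
Step 2: Identify root: 'place'
Step 3: Identify suffix(es): 'ment'
Decomposition: re- (prefix: again) + place (root) + -ment (suffix: action/result)
Total morphemes: 3

3 morphemes (re- (prefix: again) + place (root) + -ment (suffix: action/result))


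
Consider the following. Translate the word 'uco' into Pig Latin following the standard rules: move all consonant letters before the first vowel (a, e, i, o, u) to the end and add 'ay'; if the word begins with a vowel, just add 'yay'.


'uco' starts with a vowel, so add 'yay': 'ucoyay'.

ucoyay


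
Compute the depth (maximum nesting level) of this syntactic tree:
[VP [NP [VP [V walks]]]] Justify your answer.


Count bracket nesting levels:
'[' at pos 0: depth = 1
'[' at pos 4: depth = 2
'[' at pos 8: depth = 3
'[' at pos 12: depth = 4
Maximum depth reached: 4

4


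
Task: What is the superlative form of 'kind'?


Apply superlative formation (add -est): 'kind' -> 'kindest'.

kindest


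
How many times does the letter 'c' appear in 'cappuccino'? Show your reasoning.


Letter 'c' in 'cappuccino': found at position(s) 1, 6, 7 = 3 occurrence(s).

3


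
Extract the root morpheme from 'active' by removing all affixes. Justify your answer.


Remove suffix '-ive' from 'active' to get root 'act'.

act


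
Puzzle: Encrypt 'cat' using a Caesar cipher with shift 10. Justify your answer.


Shift each letter by 10: c -> m, a -> k, t -> d. Result: 'mkd'.

mkd


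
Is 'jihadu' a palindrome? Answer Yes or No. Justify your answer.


Forward: 'jihadu'
Reversed: 'udahij'
They differ.

No


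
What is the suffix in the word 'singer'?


The word 'singer' = 'sing' (root) + '-er' (suffix). The suffix is '-er'.

er


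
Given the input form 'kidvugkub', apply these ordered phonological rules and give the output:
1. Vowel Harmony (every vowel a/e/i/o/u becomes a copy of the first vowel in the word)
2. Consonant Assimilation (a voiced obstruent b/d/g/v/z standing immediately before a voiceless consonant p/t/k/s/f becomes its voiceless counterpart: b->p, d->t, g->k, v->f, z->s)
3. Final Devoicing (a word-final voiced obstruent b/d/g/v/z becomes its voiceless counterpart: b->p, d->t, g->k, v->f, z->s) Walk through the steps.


Starting form: 'kidvugkub'
Rule 1: Vowel Harmony: all vowels become 'i' (matching first vowel). 'kidvugkub' -> 'kidvigkib'
Rule 2: Consonant Assimilation: voiced obstruent before voiceless consonant becomes voiceless ('gk' -> 'kk'). 'kidvigkib' -> 'kidvikkib'
Rule 3: Final Devoicing: word-final voiced obstruent 'b' becomes voiceless 'p'. 'kidvikkib' -> 'kidvikkip'
Final form: 'kidvikkip'

kidvikkip


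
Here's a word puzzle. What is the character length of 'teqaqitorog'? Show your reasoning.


Spell out 'teqaqitorog' and number each letter: t(1), e(2), q(3), a(4), q(5), i(6), t(7), o(8), r(9), o(10), g(11). Total: 11 letters.

11


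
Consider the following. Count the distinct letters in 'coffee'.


Unique letters in 'coffee': {c, e, f, o} = 4 distinct letters.

4


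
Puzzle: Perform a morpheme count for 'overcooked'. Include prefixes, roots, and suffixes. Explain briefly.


Decomposition: over- (prefix) + cook (root) + -ed (suffix) = 3 morpheme(s)

3 morphemes


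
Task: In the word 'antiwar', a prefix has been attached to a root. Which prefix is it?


The word 'antiwar' = 'anti' (prefix) + 'war' (root). The prefix is 'anti'.

anti


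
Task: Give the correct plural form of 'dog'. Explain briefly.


Apply rule: Add -s. 'dog' becomes 'dogs'.

dogs


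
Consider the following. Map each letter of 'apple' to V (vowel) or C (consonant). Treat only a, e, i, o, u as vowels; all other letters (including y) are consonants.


Letter mapping: a = V, p = C, p = C, l = C, e = V.

VCCCV


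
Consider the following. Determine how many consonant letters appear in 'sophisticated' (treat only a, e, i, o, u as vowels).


Consonants in 'sophisticated': s, p, h, s, t, c, t, d = 8 consonants.

8


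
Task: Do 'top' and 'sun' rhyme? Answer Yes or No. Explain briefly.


Rime (stressed vowel + following sounds) of 'top': -op = /ɒp/
Rime of 'sun': -un = /ʌn/
/ɒp/ and /ʌn/ are different ending sounds, so the words do not rhyme.

No


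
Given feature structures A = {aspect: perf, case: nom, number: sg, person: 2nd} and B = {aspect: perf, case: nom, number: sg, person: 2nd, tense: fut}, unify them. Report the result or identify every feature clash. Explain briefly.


Compare features:
aspect: A=perf vs B=perf -> unified: perf
case: A=nom vs B=nom -> unified: nom
number: A=sg vs B=sg -> unified: sg
person: A=2nd vs B=2nd -> unified: 2nd
tense: A=_ vs B=fut -> unified: fut
No clashes found.

Unified: {aspect: perf, case: nom, number: sg, person: 2nd, tense: fut}


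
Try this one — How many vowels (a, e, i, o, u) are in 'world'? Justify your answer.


Vowels in 'world': o = 1 vowels.

1


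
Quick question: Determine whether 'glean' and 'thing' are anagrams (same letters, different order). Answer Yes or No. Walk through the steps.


Sorted letters of 'glean': 'aegln'
Sorted letters of 'thing': 'ghint'
They do not match.

No


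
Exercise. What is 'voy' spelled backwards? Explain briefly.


Reverse 'voy' character by character: 'yov'.

yov


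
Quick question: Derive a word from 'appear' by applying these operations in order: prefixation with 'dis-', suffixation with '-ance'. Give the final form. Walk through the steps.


Step 1: Add prefix 'dis-' to 'appear' = 'disappear'
Step 2: Add suffix '-ance' to 'disappear' = 'disappearance'

disappearance


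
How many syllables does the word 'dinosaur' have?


Break 'dinosaur' into syllables: di-no-saur -> di | no | saur = 3 syllables

3 syllables


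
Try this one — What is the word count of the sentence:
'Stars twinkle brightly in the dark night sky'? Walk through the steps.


Split into words: Stars | twinkle | brightly | in | the | dark | night | sky = 8 words.

8


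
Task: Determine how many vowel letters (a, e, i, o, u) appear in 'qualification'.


Vowels in 'qualification': u, a, i, i, a, i, o = 7 vowels.

7


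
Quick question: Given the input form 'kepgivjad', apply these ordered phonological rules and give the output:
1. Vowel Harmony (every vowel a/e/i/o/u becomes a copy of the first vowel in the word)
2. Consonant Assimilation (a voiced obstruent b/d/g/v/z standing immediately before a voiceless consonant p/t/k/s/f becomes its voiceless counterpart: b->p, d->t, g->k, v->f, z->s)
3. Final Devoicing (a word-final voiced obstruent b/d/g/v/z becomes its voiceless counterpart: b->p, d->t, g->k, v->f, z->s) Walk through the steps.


Starting form: 'kepgivjad'
Rule 1: Vowel Harmony: all vowels become 'e' (matching first vowel). 'kepgivjad' -> 'kepgevjed'
Rule 2: Consonant Assimilation: no voiced obstruent (b/d/g/v/z) stands immediately before a voiceless consonant (p/t/k/s/f). No change.
Rule 3: Final Devoicing: word-final voiced obstruent 'd' becomes voiceless 't'. 'kepgevjed' -> 'kepgevjet'
Final form: 'kepgevjet'

kepgevjet


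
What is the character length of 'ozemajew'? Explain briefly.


Spell out 'ozemajew' and number each letter: o(1), z(2), e(3), m(4), a(5), j(6), e(7), w(8). Total: 8 letters.

8


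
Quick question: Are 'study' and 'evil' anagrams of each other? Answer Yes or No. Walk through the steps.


Sorted letters of 'study': 'dstuy'
Sorted letters of 'evil': 'eilv'
They do not match.

No


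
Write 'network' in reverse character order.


Reverse 'network' character by character: 'krowten'.

krowten


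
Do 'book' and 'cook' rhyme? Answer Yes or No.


Rime (stressed vowel + following sounds) of 'book': -ook = /ʊk/
Rime of 'cook': -ook = /ʊk/
/ʊk/ and /ʊk/ are the same ending sound, so the words rhyme.

Yes


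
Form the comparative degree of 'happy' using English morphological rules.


Apply comparative formation (consonant + y: change y to i, add -er): 'happy' -> 'happier'.

happier


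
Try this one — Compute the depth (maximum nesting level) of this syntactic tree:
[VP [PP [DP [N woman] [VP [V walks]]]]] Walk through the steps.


Count bracket nesting levels:
'[' at pos 0: depth = 1
'[' at pos 4: depth = 2
'[' at pos 8: depth = 3
'[' at pos 12: depth = 4
'[' at pos 22: depth = 4
'[' at pos 26: depth = 5
Maximum depth reached: 5

5


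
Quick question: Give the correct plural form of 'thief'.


Apply rule: Change -f to -ves. 'thief' becomes 'thieves'.

thieves


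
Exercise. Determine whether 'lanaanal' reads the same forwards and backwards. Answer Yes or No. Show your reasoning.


Forward: 'lanaanal'
Reversed: 'lanaanal'
They are identical.

Yes


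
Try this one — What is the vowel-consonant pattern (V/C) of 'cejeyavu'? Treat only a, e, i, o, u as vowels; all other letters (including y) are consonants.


Letter mapping: c = C, e = V, j = C, e = V, y = C, a = V, v = C, u = V.

CVCVCVCV


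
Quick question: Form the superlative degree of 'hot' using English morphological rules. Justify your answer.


Apply superlative formation (double final consonant, add -est): 'hot' -> 'hottest'.

hottest


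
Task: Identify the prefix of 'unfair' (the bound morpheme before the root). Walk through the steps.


The word 'unfair' = 'un' (prefix) + 'fair' (root). The prefix is 'un'.

un


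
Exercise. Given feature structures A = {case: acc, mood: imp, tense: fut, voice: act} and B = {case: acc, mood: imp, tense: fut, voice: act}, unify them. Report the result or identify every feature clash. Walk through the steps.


Compare features:
case: A=acc vs B=acc -> unified: acc
mood: A=imp vs B=imp -> unified: imp
tense: A=fut vs B=fut -> unified: fut
voice: A=act vs B=act -> unified: act
No clashes found.

Unified: {case: acc, mood: imp, tense: fut, voice: act}


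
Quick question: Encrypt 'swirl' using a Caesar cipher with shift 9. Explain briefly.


Shift each letter by 9: s -> b, w -> f, i -> r, r -> a, l -> u. Result: 'bfrau'.

bfrau


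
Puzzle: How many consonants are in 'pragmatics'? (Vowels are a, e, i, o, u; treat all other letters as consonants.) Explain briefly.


Consonants in 'pragmatics': p, r, g, m, t, c, s = 7 consonants.

7


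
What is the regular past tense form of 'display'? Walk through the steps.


Apply rule: Add -ed. 'display' becomes 'displayed'.

displayed


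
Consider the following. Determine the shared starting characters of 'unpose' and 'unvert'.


Compare from the start: 2 characters match: 'un'. Mismatch at position 3: 'p' vs 'v'.

un


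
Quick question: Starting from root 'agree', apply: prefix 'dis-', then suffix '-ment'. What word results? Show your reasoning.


Step 1: Add prefix 'dis-' to 'agree' = 'disagree'
Step 2: Add suffix '-ment' to 'disagree' = 'disagreement'

disagreement


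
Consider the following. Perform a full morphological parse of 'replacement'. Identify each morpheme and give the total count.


Step 1: Identify prefix: 're' (meaning: again)
Step 2: Identify root: 'place'
Step 3: Identify suffix(es): 'ment'
Decomposition: re- (prefix: again) + place (root) + -ment (suffix: action/result)
Total morphemes: 3

3 morphemes (re- (prefix: again) + place (root) + -ment (suffix: action/result))


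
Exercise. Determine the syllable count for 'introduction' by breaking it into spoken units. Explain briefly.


Break 'introduction' into syllables: in-tro-duc-tion -> in | tro | duc | tion = 4 syllables

4 syllables


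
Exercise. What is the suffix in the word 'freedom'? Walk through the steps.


The word 'freedom' = 'free' (root) + '-dom' (suffix). The suffix is '-dom'.

dom


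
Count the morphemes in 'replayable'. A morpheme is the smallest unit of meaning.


Decomposition: re- (prefix) + play (root) + -able (suffix) = 3 morpheme(s)

3 morphemes


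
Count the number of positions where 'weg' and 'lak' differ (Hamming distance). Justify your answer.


Alignment:
Position 1: 'w' vs 'l' = DIFFER
Position 2: 'e' vs 'a' = DIFFER
Position 3: 'g' vs 'k' = DIFFER
Total differences: 3

3


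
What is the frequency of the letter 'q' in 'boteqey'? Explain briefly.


Letter 'q' in 'boteqey': found at position(s) 5 = 1 occurrence(s).

1


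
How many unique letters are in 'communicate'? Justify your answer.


Unique letters in 'communicate': {a, c, e, i, m, n, o, t, u} = 9 distinct letters.

9


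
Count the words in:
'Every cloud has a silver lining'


Split into words: Every | cloud | has | a | silver | lining = 6 words.

6


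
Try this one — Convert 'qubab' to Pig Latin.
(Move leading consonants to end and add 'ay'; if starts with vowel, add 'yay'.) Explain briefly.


'qubab': move consonant cluster 'q' to end and add 'ay': 'ubabqay'.

ubabqay


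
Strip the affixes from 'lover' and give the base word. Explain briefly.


Remove suffix '-er' from 'lover' to get root 'love'.

love


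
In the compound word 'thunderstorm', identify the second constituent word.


Split 'thunderstorm' into 'thunder' + 'storm'. The second part is 'storm'.

storm


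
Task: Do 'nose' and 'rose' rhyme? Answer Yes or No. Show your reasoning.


Rime (stressed vowel + following sounds) of 'nose': -ose = /oʊz/
Rime of 'rose': -ose = /oʊz/
/oʊz/ and /oʊz/ are the same ending sound, so the words rhyme.

Yes


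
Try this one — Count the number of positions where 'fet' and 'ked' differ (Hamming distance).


Alignment:
Position 1: 'f' vs 'k' = DIFFER
Position 2: 'e' vs 'e' = match
Position 3: 't' vs 'd' = DIFFER
Total differences: 2

2


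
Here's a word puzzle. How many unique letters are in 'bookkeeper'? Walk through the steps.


Unique letters in 'bookkeeper': {b, e, k, o, p, r} = 6 distinct letters.

6


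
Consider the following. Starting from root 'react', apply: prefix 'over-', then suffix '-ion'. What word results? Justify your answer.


Step 1: Add prefix 'over-' to 'react' = 'overreact'
Step 2: Add suffix '-ion' to 'overreact' = 'overreaction'

overreaction


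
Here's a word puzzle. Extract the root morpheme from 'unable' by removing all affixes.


Remove prefix 'un' from 'unable' to get root 'able'.

able


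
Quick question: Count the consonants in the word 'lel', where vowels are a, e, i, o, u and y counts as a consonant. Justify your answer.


Consonants in 'lel': l, l = 2 consonants.

2


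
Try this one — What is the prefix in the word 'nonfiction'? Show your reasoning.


The word 'nonfiction' = 'non' (prefix) + 'fiction' (root). The prefix is 'non'.

non


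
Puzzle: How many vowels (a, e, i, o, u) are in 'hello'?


Vowels in 'hello': e, o = 2 vowels.

2


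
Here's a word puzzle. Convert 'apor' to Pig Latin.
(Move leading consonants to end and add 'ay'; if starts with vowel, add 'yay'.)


'apor' starts with a vowel, so add 'yay': 'aporyay'.

aporyay


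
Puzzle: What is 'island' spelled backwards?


Reverse 'island' character by character: 'dnalsi'.

dnalsi


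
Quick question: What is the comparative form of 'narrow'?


Apply comparative formation (add -er): 'narrow' -> 'narrower'.

narrower


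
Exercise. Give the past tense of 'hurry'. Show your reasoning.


Apply rule: Change -y to -ied. 'hurry' becomes 'hurried'.

hurried


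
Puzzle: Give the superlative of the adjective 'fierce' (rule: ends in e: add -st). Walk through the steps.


Apply superlative formation (ends in e: add -st): 'fierce' -> 'fiercest'.

fiercest


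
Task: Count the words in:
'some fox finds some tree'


Split into words: some | fox | finds | some | tree = 5 words.

5


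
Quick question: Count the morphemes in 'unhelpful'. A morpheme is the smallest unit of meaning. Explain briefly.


Decomposition: un- (prefix) + help (root) + -ful (suffix) = 3 morpheme(s)

3 morphemes


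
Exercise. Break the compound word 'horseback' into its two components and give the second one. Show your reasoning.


Split 'horseback' into 'horse' + 'back'. The second part is 'back'.

back


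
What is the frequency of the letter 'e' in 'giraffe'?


Letter 'e' in 'giraffe': found at position(s) 7 = 1 occurrence(s).

1


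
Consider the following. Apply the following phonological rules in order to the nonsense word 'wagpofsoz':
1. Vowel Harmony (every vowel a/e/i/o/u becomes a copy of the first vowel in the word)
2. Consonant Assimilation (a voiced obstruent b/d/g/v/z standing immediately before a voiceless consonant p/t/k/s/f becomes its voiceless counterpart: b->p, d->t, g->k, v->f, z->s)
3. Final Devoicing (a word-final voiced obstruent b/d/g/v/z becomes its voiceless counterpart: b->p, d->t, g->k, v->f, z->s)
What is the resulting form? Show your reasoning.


Starting form: 'wagpofsoz'
Rule 1: Vowel Harmony: all vowels become 'a' (matching first vowel). 'wagpofsoz' -> 'wagpafsaz'
Rule 2: Consonant Assimilation: voiced obstruent before voiceless consonant becomes voiceless ('gp' -> 'kp'). 'wagpafsaz' -> 'wakpafsaz'
Rule 3: Final Devoicing: word-final voiced obstruent 'z' becomes voiceless 's'. 'wakpafsaz' -> 'wakpafsas'
Final form: 'wakpafsas'

wakpafsas


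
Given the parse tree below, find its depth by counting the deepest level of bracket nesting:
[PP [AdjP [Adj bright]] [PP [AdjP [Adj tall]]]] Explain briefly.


Count bracket nesting levels:
'[' at pos 0: depth = 1
'[' at pos 4: depth = 2
'[' at pos 10: depth = 3
'[' at pos 24: depth = 2
'[' at pos 28: depth = 3
'[' at pos 34: depth = 4
Maximum depth reached: 4

4


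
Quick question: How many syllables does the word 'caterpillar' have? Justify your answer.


Break 'caterpillar' into syllables: cat-er-pil-lar -> cat | er | pil | lar = 4 syllables

4 syllables


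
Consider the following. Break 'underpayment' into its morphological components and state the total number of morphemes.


Step 1: Identify prefix: 'under' (meaning: beneath/insufficient)
Step 2: Identify root: 'pay'
Step 3: Identify suffix(es): 'ment'
Decomposition: under- (prefix: beneath/insufficient) + pay (root) + -ment (suffix: action/result)
Total morphemes: 3

3 morphemes (under- (prefix: beneath/insufficient) + pay (root) + -ment (suffix: action/result))


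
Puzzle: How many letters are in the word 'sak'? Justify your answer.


Spell out 'sak' and number each letter: s(1), a(2), k(3). Total: 3 letters.

3


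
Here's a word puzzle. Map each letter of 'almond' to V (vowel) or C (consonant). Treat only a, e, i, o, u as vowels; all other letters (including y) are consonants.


Letter mapping: a = V, l = C, m = C, o = V, n = C, d = C.

VCCVCC


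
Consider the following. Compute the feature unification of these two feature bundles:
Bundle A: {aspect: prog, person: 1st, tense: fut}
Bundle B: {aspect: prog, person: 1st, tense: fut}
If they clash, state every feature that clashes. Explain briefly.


Compare features:
aspect: A=prog vs B=prog -> unified: prog
person: A=1st vs B=1st -> unified: 1st
tense: A=fut vs B=fut -> unified: fut
No clashes found.

Unified: {aspect: prog, person: 1st, tense: fut}


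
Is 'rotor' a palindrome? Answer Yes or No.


Forward: 'rotor'
Reversed: 'rotor'
They are identical.

Yes


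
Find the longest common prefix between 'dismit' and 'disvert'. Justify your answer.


Compare from the start: 3 characters match: 'dis'. Mismatch at position 4: 'm' vs 'v'.

dis


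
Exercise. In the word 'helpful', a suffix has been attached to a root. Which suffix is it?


The word 'helpful' = 'help' (root) + '-ful' (suffix). The suffix is '-ful'.

ful


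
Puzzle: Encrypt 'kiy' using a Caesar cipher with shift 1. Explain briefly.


Shift each letter by 1: k -> l, i -> j, y -> z. Result: 'ljz'.

ljz


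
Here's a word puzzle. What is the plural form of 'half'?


Apply rule: Change -f to -ves. 'half' becomes 'halves'.

halves


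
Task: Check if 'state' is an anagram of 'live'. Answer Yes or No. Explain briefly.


Sorted letters of 'state': 'aestt'
Sorted letters of 'live': 'eilv'
They do not match.

No


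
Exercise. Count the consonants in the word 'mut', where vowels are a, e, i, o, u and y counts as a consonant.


Consonants in 'mut': m, t = 2 consonants.

2


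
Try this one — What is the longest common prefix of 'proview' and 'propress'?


Compare from the start: 3 characters match: 'pro'. Mismatch at position 4: 'v' vs 'p'.

pro


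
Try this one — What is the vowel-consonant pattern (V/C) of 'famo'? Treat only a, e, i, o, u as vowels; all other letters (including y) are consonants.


Letter mapping: f = C, a = V, m = C, o = V.

CVCV


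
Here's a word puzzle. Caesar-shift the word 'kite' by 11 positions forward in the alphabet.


Shift each letter by 11: k -> v, i -> t, t -> e, e -> p. Result: 'vtep'.

vtep


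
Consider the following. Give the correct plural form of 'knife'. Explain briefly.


Apply rule: Change -fe to -ves. 'knife' becomes 'knives'.

knives


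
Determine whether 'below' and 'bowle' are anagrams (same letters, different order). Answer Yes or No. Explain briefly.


Sorted letters of 'below': 'below'
Sorted letters of 'bowle': 'below'
They match.

Yes


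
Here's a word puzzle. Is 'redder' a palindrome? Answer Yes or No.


Forward: 'redder'
Reversed: 'redder'
They are identical.

Yes


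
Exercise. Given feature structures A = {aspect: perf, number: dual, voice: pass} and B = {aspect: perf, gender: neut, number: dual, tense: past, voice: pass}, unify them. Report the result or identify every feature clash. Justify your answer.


Compare features:
aspect: A=perf vs B=perf -> unified: perf
gender: A=_ vs B=neut -> unified: neut
number: A=dual vs B=dual -> unified: dual
tense: A=_ vs B=past -> unified: past
voice: A=pass vs B=pass -> unified: pass
No clashes found.

Unified: {aspect: perf, gender: neut, number: dual, tense: past, voice: pass}


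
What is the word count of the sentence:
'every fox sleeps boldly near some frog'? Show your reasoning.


Split into words: every | fox | sleeps | boldly | near | some | frog = 7 words.

7


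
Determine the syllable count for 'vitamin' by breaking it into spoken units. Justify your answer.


Break 'vitamin' into syllables: vi-ta-min -> vi | ta | min = 3 syllables

3 syllables


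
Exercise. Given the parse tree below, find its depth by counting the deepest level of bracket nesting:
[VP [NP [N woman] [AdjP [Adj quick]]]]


Count bracket nesting levels:
'[' at pos 0: depth = 1
'[' at pos 4: depth = 2
'[' at pos 8: depth = 3
'[' at pos 18: depth = 3
'[' at pos 24: depth = 4
Maximum depth reached: 4

4


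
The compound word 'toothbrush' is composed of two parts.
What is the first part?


Split 'toothbrush' into 'tooth' + 'brush'. The first part is 'tooth'.

tooth


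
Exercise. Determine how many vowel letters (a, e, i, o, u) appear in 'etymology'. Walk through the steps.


Vowels in 'etymology': e, o, o = 3 vowels.

3


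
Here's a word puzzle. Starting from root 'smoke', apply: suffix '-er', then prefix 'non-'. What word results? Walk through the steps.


Step 1: Add suffix '-er' to 'smoke' = 'smoker'
Step 2: Add prefix 'non-' to 'smoker' = 'nonsmoker'

nonsmoker


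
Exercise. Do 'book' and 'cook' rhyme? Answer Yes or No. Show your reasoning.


Rime (stressed vowel + following sounds) of 'book': -ook = /ʊk/
Rime of 'cook': -ook = /ʊk/
/ʊk/ and /ʊk/ are the same ending sound, so the words rhyme.

Yes


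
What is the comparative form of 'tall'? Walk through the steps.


Apply comparative formation (add -er): 'tall' -> 'taller'.

taller


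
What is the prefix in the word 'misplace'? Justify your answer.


The word 'misplace' = 'mis' (prefix) + 'place' (root). The prefix is 'mis'.

mis


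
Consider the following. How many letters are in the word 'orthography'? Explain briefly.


Spell out 'orthography' and number each letter: o(1), r(2), t(3), h(4), o(5), g(6), r(7), a(8), p(9), h(10), y(11). Total: 11 letters.

11


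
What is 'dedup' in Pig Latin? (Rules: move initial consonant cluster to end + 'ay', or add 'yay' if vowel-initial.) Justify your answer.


'dedup': move consonant cluster 'd' to end and add 'ay': 'edupday'.

edupday
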